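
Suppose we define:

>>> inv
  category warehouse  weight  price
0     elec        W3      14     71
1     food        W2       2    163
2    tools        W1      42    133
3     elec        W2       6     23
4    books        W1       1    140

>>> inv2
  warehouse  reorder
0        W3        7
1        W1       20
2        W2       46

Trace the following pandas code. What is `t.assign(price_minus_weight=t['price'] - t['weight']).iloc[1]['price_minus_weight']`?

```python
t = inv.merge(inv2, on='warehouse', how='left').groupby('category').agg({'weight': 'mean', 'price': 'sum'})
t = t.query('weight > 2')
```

merge on 'warehouse' (how='left') → 5 rows:
  category warehouse  weight  price  reorder
0     elec        W3      14     71        7
1     food        W2       2    163       46
2    tools        W1      42    133       20
3     elec        W2       6     23       46
4    books        W1       1    140       20
group by category: mean(weight), sum(price):
          weight  price
category               
books        1.0    140
elec        10.0     94
food         2.0    163
tools       42.0    133
filter rows where weight > 2:
          weight  price
category               
elec        10.0     94
tools       42.0    133
add column price_minus_weight = t['price'] - t['weight']:
          weight  price  price_minus_weight
category                                   
elec        10.0     94                84.0
tools       42.0    133                91.0

91.0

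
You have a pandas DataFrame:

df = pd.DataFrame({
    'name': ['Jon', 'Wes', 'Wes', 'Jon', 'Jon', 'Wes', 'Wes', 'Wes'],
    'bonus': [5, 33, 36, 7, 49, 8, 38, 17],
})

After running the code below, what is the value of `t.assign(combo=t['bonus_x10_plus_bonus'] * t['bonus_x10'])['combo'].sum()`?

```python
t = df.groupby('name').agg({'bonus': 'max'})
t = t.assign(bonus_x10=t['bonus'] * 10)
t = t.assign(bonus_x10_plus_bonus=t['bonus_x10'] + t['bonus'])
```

422950

group by name, max of bonus:
      bonus
name       
Jon      49
Wes      38
add column bonus_x10 = t['bonus'] * 10:
      bonus  bonus_x10
name                  
Jon      49        490
Wes      38        380
add column bonus_x10_plus_bonus = t['bonus_x10'] + t['bonus']:
      bonus  bonus_x10  bonus_x10_plus_bonus
name                                        
Jon      49        490                   539
Wes      38        380                   418
add column combo = t['bonus_x10_plus_bonus'] * t['bonus_x10']:
      bonus  bonus_x10  bonus_x10_plus_bonus   combo
name                                                
Jon      49        490                   539  264110
Wes      38        380                   418  158840
Hence 422950.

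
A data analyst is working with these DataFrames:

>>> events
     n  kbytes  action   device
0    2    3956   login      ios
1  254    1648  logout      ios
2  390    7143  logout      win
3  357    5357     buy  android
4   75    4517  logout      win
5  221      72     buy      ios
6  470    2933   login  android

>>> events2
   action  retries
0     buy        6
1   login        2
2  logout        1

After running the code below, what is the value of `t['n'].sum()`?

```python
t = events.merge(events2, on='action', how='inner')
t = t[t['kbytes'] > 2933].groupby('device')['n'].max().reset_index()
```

merge on 'action' (how='inner') → 7 rows:
     n  kbytes  action   device  retries
0    2    3956   login      ios        2
1  254    1648  logout      ios        1
2  390    7143  logout      win        1
3  357    5357     buy  android        6
4   75    4517  logout      win        1
5  221      72     buy      ios        6
6  470    2933   login  android        2
filter rows where kbytes > 2933:
     n  kbytes  action   device  retries
0    2    3956   login      ios        2
2  390    7143  logout      win        1
3  357    5357     buy  android        6
4   75    4517  logout      win        1
group by device, max of n:
device
android    357
ios          2
win        390
Name: n, dtype: int64
reset_index():
    device    n
0  android  357
1      ios    2
2      win  390
Finally, sum of column 'n' = 749.

749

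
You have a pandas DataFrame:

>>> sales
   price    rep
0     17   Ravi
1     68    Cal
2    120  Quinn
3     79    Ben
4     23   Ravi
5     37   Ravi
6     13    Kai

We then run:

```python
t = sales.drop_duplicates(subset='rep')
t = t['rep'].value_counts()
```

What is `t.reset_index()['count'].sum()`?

drop duplicate rep (keep=first):
   price    rep
0     17   Ravi
1     68    Cal
2    120  Quinn
3     79    Ben
6     13    Kai
value_counts of rep:
rep
Ravi     1
Cal      1
Quinn    1
Ben      1
Kai      1
Name: count, dtype: int64
reset_index():
     rep  count
0   Ravi      1
1    Cal      1
2  Quinn      1
3    Ben      1
4    Kai      1
Finally, sum of column 'count' = 5.

5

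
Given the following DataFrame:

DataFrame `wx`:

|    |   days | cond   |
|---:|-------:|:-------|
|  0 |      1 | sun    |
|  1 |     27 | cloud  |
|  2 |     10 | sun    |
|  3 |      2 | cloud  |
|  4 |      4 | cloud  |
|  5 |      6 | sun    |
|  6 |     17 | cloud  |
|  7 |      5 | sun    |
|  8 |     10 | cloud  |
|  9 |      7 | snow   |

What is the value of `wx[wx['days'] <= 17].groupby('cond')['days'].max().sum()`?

34

filter rows where days <= 17:
   days   cond
0     1    sun
2    10    sun
3     2  cloud
4     4  cloud
5     6    sun
6    17  cloud
7     5    sun
8    10  cloud
9     7   snow
group by cond, max of days:
cond
cloud    17
snow      7
sun      10
Name: days, dtype: int64
So sum() = 34.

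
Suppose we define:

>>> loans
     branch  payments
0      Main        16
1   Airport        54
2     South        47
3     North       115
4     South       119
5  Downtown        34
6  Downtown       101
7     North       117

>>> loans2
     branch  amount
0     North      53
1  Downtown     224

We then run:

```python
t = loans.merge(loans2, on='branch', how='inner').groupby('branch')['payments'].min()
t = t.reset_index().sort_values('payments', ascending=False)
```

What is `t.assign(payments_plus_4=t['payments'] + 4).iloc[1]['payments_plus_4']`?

38

merge on 'branch' (how='inner') → 4 rows:
     branch  payments  amount
0     North       115      53
1  Downtown        34     224
2  Downtown       101     224
3     North       117      53
group by branch, min of payments:
branch
Downtown     34
North       115
Name: payments, dtype: int64
reset_index():
     branch  payments
0  Downtown        34
1     North       115
sort by payments descending:
     branch  payments
1     North       115
0  Downtown        34
add column payments_plus_4 = t['payments'] + 4:
     branch  payments  payments_plus_4
1     North       115              119
0  Downtown        34               38
value at position 1, column 'payments_plus_4' → 38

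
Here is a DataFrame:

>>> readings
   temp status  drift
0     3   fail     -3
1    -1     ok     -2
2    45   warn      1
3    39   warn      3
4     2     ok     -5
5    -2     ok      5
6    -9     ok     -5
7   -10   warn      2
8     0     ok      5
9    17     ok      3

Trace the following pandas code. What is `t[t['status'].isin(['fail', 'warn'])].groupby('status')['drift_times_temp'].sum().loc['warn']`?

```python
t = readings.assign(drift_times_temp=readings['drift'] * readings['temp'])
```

add column drift_times_temp = readings['drift'] * readings['temp']:
   temp status  drift  drift_times_temp
0     3   fail     -3                -9
1    -1     ok     -2                 2
2    45   warn      1                45
3    39   warn      3               117
4     2     ok     -5               -10
5    -2     ok      5               -10
6    -9     ok     -5                45
7   -10   warn      2               -20
8     0     ok      5                 0
9    17     ok      3                51
filter rows where status in ['fail', 'warn']:
   temp status  drift  drift_times_temp
0     3   fail     -3                -9
2    45   warn      1                45
3    39   warn      3               117
7   -10   warn      2               -20
group by status, sum of drift_times_temp:
status
fail     -9
warn    142
Name: drift_times_temp, dtype: int64
Finally, value at index 'warn' = 142.

142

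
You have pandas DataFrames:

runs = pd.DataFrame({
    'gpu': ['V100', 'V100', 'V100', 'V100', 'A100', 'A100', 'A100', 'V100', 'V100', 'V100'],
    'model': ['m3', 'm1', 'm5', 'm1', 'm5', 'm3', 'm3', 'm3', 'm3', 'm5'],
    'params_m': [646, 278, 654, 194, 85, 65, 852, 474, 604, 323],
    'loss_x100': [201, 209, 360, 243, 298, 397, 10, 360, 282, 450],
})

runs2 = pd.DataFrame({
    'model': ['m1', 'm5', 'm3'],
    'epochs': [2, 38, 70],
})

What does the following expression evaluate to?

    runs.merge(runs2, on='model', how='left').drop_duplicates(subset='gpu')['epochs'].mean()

merge on 'model' (how='left') → 10 rows:
    gpu model  params_m  loss_x100  epochs
0  V100    m3       646        201      70
1  V100    m1       278        209       2
2  V100    m5       654        360      38
3  V100    m1       194        243       2
4  A100    m5        85        298      38
5  A100    m3        65        397      70
6  A100    m3       852         10      70
7  V100    m3       474        360      70
8  V100    m3       604        282      70
9  V100    m5       323        450      38
drop duplicate gpu (keep=first):
    gpu model  params_m  loss_x100  epochs
0  V100    m3       646        201      70
4  A100    m5        85        298      38
So mean() = 54.0.

54.0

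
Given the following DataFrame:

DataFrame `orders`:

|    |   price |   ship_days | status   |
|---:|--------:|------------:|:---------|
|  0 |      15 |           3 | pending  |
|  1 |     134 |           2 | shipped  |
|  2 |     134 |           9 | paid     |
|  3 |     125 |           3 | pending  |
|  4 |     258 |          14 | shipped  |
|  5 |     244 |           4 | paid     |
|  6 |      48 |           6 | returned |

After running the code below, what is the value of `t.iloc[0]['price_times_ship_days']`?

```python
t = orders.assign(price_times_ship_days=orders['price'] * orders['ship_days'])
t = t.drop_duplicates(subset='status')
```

add column price_times_ship_days = orders['price'] * orders['ship_days']:
   price  ship_days    status  price_times_ship_days
0     15          3   pending                     45
1    134          2   shipped                    268
2    134          9      paid                   1206
3    125          3   pending                    375
4    258         14   shipped                   3612
5    244          4      paid                    976
6     48          6  returned                    288
drop duplicate status (keep=first):
   price  ship_days    status  price_times_ship_days
0     15          3   pending                     45
1    134          2   shipped                    268
2    134          9      paid                   1206
6     48          6  returned                    288
value at position 0, column 'price_times_ship_days' → 45

45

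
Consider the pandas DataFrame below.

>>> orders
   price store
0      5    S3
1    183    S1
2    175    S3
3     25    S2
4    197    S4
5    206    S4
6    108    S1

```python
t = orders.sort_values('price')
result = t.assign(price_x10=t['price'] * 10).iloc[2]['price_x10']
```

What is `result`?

sort by price:
   price store
0      5    S3
3     25    S2
6    108    S1
2    175    S3
1    183    S1
4    197    S4
5    206    S4
add column price_x10 = t['price'] * 10:
   price store  price_x10
0      5    S3         50
3     25    S2        250
6    108    S1       1080
2    175    S3       1750
1    183    S1       1830
4    197    S4       1970
5    206    S4       2060
Reading off the value at position 2, column 'price_x10', we get 1080.

1080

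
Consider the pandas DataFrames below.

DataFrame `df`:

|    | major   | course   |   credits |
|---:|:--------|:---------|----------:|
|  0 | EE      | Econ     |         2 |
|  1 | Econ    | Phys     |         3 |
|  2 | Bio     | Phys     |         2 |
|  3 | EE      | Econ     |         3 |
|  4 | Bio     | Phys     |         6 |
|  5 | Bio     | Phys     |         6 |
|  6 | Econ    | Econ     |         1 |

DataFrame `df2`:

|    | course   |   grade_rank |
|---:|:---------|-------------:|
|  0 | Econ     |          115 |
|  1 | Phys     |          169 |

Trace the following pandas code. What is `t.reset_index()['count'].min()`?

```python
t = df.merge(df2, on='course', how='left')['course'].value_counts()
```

merge on 'course' (how='left') → 7 rows:
  major course  credits  grade_rank
0    EE   Econ        2         115
1  Econ   Phys        3         169
2   Bio   Phys        2         169
3    EE   Econ        3         115
4   Bio   Phys        6         169
5   Bio   Phys        6         169
6  Econ   Econ        1         115
value_counts of course:
course
Phys    4
Econ    3
Name: count, dtype: int64
reset_index():
  course  count
0   Phys      4
1   Econ      3
Then the min of column 'count': 3

3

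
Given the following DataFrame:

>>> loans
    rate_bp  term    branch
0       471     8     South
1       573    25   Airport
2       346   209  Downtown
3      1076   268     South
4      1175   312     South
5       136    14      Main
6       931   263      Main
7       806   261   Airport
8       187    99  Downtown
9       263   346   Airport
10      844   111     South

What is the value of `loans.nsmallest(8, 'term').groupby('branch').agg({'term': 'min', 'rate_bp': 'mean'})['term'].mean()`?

take 8 rows with smallest term:
    rate_bp  term    branch
0       471     8     South
5       136    14      Main
1       573    25   Airport
8       187    99  Downtown
10      844   111     South
2       346   209  Downtown
7       806   261   Airport
6       931   263      Main
group by branch: min(term), mean(rate_bp):
          term  rate_bp
branch                 
Airport     25    689.5
Downtown    99    266.5
Main        14    533.5
South        8    657.5
Taking the mean of column 'term' gives 36.5.

36.5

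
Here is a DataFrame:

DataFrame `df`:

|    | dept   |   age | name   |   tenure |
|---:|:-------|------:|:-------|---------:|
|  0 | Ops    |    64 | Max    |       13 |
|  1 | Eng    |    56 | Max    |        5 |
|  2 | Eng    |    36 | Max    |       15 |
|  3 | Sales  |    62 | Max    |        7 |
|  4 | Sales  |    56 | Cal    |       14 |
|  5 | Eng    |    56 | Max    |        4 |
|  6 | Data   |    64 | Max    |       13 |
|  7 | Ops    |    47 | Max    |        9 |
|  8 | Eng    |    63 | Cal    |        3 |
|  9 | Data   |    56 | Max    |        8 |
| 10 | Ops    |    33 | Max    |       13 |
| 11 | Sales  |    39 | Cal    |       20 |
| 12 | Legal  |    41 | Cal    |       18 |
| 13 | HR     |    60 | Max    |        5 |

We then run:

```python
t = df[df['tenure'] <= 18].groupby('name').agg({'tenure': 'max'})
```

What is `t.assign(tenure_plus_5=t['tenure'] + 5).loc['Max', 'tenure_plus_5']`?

20

filter rows where tenure <= 18:
     dept  age name  tenure
0     Ops   64  Max      13
1     Eng   56  Max       5
2     Eng   36  Max      15
3   Sales   62  Max       7
4   Sales   56  Cal      14
5     Eng   56  Max       4
6    Data   64  Max      13
7     Ops   47  Max       9
8     Eng   63  Cal       3
9    Data   56  Max       8
10    Ops   33  Max      13
12  Legal   41  Cal      18
13     HR   60  Max       5
group by name, max of tenure:
      tenure
name        
Cal       18
Max       15
add column tenure_plus_5 = t['tenure'] + 5:
      tenure  tenure_plus_5
name                       
Cal       18             23
Max       15             20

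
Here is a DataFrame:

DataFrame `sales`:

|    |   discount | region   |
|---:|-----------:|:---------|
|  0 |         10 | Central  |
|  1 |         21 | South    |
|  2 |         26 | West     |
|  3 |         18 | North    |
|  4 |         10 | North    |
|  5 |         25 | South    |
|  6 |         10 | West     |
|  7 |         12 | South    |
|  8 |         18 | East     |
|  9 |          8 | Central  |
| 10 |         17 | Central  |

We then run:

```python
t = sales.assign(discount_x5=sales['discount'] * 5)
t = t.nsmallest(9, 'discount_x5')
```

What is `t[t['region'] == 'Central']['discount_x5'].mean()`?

add column discount_x5 = sales['discount'] * 5:
    discount   region  discount_x5
0         10  Central           50
1         21    South          105
2         26     West          130
3         18    North           90
4         10    North           50
5         25    South          125
6         10     West           50
7         12    South           60
8         18     East           90
9          8  Central           40
10        17  Central           85
take 9 rows with smallest discount_x5:
    discount   region  discount_x5
9          8  Central           40
0         10  Central           50
4         10    North           50
6         10     West           50
7         12    South           60
10        17  Central           85
3         18    North           90
8         18     East           90
1         21    South          105
filter rows where region == 'Central':
    discount   region  discount_x5
9          8  Central           40
0         10  Central           50
10        17  Central           85

58.3333333333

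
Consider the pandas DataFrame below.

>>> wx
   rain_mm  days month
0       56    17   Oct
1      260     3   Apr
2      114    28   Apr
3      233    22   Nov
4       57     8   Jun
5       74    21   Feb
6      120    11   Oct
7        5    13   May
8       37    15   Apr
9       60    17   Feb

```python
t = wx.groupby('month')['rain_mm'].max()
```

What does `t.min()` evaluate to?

5

group by month, max of rain_mm:
month
Apr    260
Feb     74
Jun     57
May      5
Nov    233
Oct    120
Name: rain_mm, dtype: int64
Reading off the min of the resulting series, we get 5.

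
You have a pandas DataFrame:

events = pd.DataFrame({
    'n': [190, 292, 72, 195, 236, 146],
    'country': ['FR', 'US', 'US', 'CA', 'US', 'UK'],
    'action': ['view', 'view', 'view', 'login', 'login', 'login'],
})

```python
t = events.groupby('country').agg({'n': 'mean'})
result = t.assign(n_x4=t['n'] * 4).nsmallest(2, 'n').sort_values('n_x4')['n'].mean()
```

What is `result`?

group by country, mean of n:
             n
country       
CA       195.0
FR       190.0
UK       146.0
US       200.0
add column n_x4 = t['n'] * 4:
             n   n_x4
country              
CA       195.0  780.0
FR       190.0  760.0
UK       146.0  584.0
US       200.0  800.0
take 2 rows with smallest n:
             n   n_x4
country              
UK       146.0  584.0
FR       190.0  760.0
sort by n_x4:
             n   n_x4
country              
UK       146.0  584.0
FR       190.0  760.0
Hence 168.0.

168.0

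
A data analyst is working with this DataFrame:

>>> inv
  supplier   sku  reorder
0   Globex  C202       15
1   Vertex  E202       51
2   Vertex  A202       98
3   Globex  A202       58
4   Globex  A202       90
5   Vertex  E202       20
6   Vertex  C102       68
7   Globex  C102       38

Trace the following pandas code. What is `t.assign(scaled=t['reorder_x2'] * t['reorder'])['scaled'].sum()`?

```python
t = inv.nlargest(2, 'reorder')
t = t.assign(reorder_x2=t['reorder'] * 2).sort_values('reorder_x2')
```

take 2 rows with largest reorder:
  supplier   sku  reorder
2   Vertex  A202       98
4   Globex  A202       90
add column reorder_x2 = t['reorder'] * 2:
  supplier   sku  reorder  reorder_x2
2   Vertex  A202       98         196
4   Globex  A202       90         180
sort by reorder_x2:
  supplier   sku  reorder  reorder_x2
4   Globex  A202       90         180
2   Vertex  A202       98         196
add column scaled = t['reorder_x2'] * t['reorder']:
  supplier   sku  reorder  reorder_x2  scaled
4   Globex  A202       90         180   16200
2   Vertex  A202       98         196   19208
The sum of column 'scaled' is 35408.

35408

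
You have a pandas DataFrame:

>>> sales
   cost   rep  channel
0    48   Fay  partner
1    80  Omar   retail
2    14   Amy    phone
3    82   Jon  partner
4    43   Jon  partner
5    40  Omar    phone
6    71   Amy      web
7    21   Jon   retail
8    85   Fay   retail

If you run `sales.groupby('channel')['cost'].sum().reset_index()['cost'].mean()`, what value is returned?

121.0

group by channel, sum of cost:
channel
partner    173
phone       54
retail     186
web         71
Name: cost, dtype: int64
reset_index():
   channel  cost
0  partner   173
1    phone    54
2   retail   186
3      web    71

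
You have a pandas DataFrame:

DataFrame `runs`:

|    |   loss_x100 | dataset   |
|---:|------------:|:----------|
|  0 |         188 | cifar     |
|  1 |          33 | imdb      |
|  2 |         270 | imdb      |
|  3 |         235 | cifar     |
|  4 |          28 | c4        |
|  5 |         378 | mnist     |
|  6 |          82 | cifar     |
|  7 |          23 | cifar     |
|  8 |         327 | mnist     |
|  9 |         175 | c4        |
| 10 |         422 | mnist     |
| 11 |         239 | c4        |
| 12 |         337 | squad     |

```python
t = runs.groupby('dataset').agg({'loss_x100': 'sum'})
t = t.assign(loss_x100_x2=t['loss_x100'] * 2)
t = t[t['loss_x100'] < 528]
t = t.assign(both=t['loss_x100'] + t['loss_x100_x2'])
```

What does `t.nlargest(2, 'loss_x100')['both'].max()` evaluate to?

1326

group by dataset, sum of loss_x100:
         loss_x100
dataset           
c4             442
cifar          528
imdb           303
mnist         1127
squad          337
add column loss_x100_x2 = t['loss_x100'] * 2:
         loss_x100  loss_x100_x2
dataset                         
c4             442           884
cifar          528          1056
imdb           303           606
mnist         1127          2254
squad          337           674
filter rows where loss_x100 < 528:
         loss_x100  loss_x100_x2
dataset                         
c4             442           884
imdb           303           606
squad          337           674
add column both = t['loss_x100'] + t['loss_x100_x2']:
         loss_x100  loss_x100_x2  both
dataset                               
c4             442           884  1326
imdb           303           606   909
squad          337           674  1011
take 2 rows with largest loss_x100:
         loss_x100  loss_x100_x2  both
dataset                               
c4             442           884  1326
squad          337           674  1011
Reading off the max of column 'both', we get 1326.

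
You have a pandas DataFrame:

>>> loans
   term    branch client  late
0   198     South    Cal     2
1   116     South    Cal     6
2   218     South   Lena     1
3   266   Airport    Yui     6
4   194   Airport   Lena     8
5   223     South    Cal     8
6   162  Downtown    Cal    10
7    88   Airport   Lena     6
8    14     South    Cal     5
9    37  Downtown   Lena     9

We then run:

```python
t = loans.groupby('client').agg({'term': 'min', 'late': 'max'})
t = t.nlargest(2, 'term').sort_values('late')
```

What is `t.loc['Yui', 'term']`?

266

group by client: min(term), max(late):
        term  late
client            
Cal       14    10
Lena      37     9
Yui      266     6
take 2 rows with largest term:
        term  late
client            
Yui      266     6
Lena      37     9
sort by late:
        term  late
client            
Yui      266     6
Lena      37     9
Finally, value at row 'Yui', column 'term' = 266.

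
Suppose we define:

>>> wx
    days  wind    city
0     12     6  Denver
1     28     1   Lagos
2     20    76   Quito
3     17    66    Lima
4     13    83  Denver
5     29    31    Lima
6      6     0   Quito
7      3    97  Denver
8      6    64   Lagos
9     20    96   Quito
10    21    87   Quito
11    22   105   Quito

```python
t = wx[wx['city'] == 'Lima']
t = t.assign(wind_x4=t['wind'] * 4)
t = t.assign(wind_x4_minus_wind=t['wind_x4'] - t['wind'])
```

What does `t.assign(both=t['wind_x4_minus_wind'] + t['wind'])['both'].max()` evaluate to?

264

filter rows where city == 'Lima':
   days  wind  city
3    17    66  Lima
5    29    31  Lima
add column wind_x4 = t['wind'] * 4:
   days  wind  city  wind_x4
3    17    66  Lima      264
5    29    31  Lima      124
add column wind_x4_minus_wind = t['wind_x4'] - t['wind']:
   days  wind  city  wind_x4  wind_x4_minus_wind
3    17    66  Lima      264                 198
5    29    31  Lima      124                  93
add column both = t['wind_x4_minus_wind'] + t['wind']:
   days  wind  city  wind_x4  wind_x4_minus_wind  both
3    17    66  Lima      264                 198   264
5    29    31  Lima      124                  93   124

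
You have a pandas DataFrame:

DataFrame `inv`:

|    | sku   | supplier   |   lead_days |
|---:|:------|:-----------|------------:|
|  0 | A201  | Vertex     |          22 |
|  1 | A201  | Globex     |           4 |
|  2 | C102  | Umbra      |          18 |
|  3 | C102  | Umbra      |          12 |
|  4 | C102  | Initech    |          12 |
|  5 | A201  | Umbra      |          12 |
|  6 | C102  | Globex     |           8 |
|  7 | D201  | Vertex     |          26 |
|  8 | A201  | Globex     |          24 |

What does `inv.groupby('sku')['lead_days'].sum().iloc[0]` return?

group by sku, sum of lead_days:
sku
A201    62
C102    50
D201    26
Name: lead_days, dtype: int64
So iloc[0] = 62.

62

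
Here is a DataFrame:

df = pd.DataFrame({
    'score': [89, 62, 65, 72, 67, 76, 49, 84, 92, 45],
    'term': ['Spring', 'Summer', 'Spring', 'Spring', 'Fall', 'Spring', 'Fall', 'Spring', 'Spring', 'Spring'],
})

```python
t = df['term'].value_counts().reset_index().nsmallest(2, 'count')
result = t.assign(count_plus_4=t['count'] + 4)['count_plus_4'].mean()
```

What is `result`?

5.5

value_counts of term:
term
Spring    7
Fall      2
Summer    1
Name: count, dtype: int64
reset_index():
     term  count
0  Spring      7
1    Fall      2
2  Summer      1
take 2 rows with smallest count:
     term  count
2  Summer      1
1    Fall      2
add column count_plus_4 = t['count'] + 4:
     term  count  count_plus_4
2  Summer      1             5
1    Fall      2             6
Then the mean of column 'count_plus_4': 5.5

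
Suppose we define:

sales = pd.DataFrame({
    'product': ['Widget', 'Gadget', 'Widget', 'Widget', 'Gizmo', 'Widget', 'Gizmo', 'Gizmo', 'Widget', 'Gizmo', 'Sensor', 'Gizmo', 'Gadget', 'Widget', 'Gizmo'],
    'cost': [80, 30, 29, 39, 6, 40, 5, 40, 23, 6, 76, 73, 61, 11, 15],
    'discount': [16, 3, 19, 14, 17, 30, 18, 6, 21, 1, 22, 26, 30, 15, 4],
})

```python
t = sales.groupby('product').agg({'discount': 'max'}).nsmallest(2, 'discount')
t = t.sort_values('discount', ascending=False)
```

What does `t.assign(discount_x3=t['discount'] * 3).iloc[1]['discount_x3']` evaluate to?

group by product, max of discount:
         discount
product          
Gadget         30
Gizmo          26
Sensor         22
Widget         30
take 2 rows with smallest discount:
         discount
product          
Sensor         22
Gizmo          26
sort by discount descending:
         discount
product          
Gizmo          26
Sensor         22
add column discount_x3 = t['discount'] * 3:
         discount  discount_x3
product                       
Gizmo          26           78
Sensor         22           66

66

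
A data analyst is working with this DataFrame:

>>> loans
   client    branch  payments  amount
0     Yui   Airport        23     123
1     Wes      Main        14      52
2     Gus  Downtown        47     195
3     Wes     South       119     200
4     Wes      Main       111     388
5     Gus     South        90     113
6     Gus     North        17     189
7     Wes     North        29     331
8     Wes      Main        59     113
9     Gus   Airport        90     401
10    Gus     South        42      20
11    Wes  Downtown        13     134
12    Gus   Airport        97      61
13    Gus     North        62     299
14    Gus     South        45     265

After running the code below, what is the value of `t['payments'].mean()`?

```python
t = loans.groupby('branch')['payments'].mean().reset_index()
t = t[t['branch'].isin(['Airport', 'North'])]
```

group by branch, mean of payments:
branch
Airport     70.000000
Downtown    30.000000
Main        61.333333
North       36.000000
South       74.000000
Name: payments, dtype: float64
reset_index():
     branch   payments
0   Airport  70.000000
1  Downtown  30.000000
2      Main  61.333333
3     North  36.000000
4     South  74.000000
filter rows where branch in ['Airport', 'North']:
    branch  payments
0  Airport      70.0
3    North      36.0

53.0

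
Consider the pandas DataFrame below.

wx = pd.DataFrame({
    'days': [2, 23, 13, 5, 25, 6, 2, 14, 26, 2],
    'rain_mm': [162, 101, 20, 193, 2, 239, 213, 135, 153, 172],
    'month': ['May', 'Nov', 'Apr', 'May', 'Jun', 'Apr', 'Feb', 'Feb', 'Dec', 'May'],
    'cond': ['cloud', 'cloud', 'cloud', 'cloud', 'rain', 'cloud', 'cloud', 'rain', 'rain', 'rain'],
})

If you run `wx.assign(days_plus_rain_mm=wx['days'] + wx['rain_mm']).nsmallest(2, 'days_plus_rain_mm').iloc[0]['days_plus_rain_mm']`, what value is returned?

add column days_plus_rain_mm = wx['days'] + wx['rain_mm']:
   days  rain_mm month   cond  days_plus_rain_mm
0     2      162   May  cloud                164
1    23      101   Nov  cloud                124
2    13       20   Apr  cloud                 33
3     5      193   May  cloud                198
4    25        2   Jun   rain                 27
5     6      239   Apr  cloud                245
6     2      213   Feb  cloud                215
7    14      135   Feb   rain                149
8    26      153   Dec   rain                179
9     2      172   May   rain                174
take 2 rows with smallest days_plus_rain_mm:
   days  rain_mm month   cond  days_plus_rain_mm
4    25        2   Jun   rain                 27
2    13       20   Apr  cloud                 33
Reading off the value at position 0, column 'days_plus_rain_mm', we get 27.

27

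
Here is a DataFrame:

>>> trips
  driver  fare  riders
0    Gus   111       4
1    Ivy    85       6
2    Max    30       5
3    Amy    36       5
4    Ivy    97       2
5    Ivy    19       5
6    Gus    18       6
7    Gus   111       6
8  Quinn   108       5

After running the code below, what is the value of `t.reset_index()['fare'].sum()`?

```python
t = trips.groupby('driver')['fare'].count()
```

9

group by driver, count of fare:
driver
Amy      1
Gus      3
Ivy      3
Max      1
Quinn    1
Name: fare, dtype: int64
reset_index():
  driver  fare
0    Amy     1
1    Gus     3
2    Ivy     3
3    Max     1
4  Quinn     1
Finally, sum of column 'fare' = 9.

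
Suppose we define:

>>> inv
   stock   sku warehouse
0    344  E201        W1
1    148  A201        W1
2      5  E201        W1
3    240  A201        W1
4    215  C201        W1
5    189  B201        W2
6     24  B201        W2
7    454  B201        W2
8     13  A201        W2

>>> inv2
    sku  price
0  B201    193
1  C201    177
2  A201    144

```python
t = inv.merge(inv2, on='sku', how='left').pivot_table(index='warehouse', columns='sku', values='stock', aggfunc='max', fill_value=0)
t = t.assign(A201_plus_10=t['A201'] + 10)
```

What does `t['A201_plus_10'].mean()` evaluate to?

136.5

merge on 'sku' (how='left') → 9 rows:
   stock   sku warehouse  price
0    344  E201        W1    NaN
1    148  A201        W1  144.0
2      5  E201        W1    NaN
3    240  A201        W1  144.0
4    215  C201        W1  177.0
5    189  B201        W2  193.0
6     24  B201        W2  193.0
7    454  B201        W2  193.0
8     13  A201        W2  144.0
pivot: rows=warehouse, cols=sku, max(stock):
sku        A201  B201  C201  E201
warehouse                        
W1          240     0   215   344
W2           13   454     0     0
add column A201_plus_10 = t['A201'] + 10:
sku        A201  B201  C201  E201  A201_plus_10
warehouse                                      
W1          240     0   215   344           250
W2           13   454     0     0            23
Hence 136.5.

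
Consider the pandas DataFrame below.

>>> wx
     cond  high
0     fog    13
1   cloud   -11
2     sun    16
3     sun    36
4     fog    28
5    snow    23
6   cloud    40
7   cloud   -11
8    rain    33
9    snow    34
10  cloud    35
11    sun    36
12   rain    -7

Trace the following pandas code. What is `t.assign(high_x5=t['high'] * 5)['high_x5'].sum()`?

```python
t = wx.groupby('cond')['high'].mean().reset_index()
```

522.916666667

group by cond, mean of high:
cond
cloud    13.250000
fog      20.500000
rain     13.000000
snow     28.500000
sun      29.333333
Name: high, dtype: float64
reset_index():
    cond       high
0  cloud  13.250000
1    fog  20.500000
2   rain  13.000000
3   snow  28.500000
4    sun  29.333333
add column high_x5 = t['high'] * 5:
    cond       high     high_x5
0  cloud  13.250000   66.250000
1    fog  20.500000  102.500000
2   rain  13.000000   65.000000
3   snow  28.500000  142.500000
4    sun  29.333333  146.666667
Taking the sum of column 'high_x5' gives 522.916666667.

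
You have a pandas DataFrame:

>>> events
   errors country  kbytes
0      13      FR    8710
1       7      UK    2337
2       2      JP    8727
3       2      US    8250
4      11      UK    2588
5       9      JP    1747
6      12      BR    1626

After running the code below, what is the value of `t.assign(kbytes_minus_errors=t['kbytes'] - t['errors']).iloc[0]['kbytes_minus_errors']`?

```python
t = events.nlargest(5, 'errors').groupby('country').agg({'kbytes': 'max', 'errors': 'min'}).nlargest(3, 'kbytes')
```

take 5 rows with largest errors:
   errors country  kbytes
0      13      FR    8710
6      12      BR    1626
4      11      UK    2588
5       9      JP    1747
1       7      UK    2337
group by country: max(kbytes), min(errors):
         kbytes  errors
country                
BR         1626      12
FR         8710      13
JP         1747       9
UK         2588       7
take 3 rows with largest kbytes:
         kbytes  errors
country                
FR         8710      13
UK         2588       7
JP         1747       9
add column kbytes_minus_errors = t['kbytes'] - t['errors']:
         kbytes  errors  kbytes_minus_errors
country                                     
FR         8710      13                 8697
UK         2588       7                 2581
JP         1747       9                 1738

8697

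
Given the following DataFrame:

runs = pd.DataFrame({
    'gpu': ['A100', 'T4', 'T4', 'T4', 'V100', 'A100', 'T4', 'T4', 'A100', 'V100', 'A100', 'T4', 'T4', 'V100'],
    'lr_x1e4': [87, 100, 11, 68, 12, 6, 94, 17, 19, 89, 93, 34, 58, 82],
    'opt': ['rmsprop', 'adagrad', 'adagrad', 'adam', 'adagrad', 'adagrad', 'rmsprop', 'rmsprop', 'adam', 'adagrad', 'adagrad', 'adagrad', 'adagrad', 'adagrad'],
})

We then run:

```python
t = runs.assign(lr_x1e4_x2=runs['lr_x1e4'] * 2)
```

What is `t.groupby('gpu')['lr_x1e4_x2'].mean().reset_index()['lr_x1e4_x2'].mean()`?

111.214285714

add column lr_x1e4_x2 = runs['lr_x1e4'] * 2:
     gpu  lr_x1e4      opt  lr_x1e4_x2
0   A100       87  rmsprop         174
1     T4      100  adagrad         200
2     T4       11  adagrad          22
3     T4       68     adam         136
4   V100       12  adagrad          24
5   A100        6  adagrad          12
6     T4       94  rmsprop         188
7     T4       17  rmsprop          34
8   A100       19     adam          38
9   V100       89  adagrad         178
10  A100       93  adagrad         186
11    T4       34  adagrad          68
12    T4       58  adagrad         116
13  V100       82  adagrad         164
group by gpu, mean of lr_x1e4_x2:
gpu
A100    102.500000
T4      109.142857
V100    122.000000
Name: lr_x1e4_x2, dtype: float64
reset_index():
    gpu  lr_x1e4_x2
0  A100  102.500000
1    T4  109.142857
2  V100  122.000000
Reading off the mean of column 'lr_x1e4_x2', we get 111.214285714.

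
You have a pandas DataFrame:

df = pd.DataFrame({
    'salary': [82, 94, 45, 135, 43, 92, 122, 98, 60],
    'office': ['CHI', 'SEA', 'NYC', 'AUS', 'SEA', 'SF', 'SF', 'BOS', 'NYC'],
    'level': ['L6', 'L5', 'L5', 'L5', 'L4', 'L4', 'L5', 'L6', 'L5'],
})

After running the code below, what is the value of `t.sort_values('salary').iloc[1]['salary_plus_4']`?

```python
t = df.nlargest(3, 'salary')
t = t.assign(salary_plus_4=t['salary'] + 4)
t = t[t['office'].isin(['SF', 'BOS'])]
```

126

take 3 rows with largest salary:
   salary office level
3     135    AUS    L5
6     122     SF    L5
7      98    BOS    L6
add column salary_plus_4 = t['salary'] + 4:
   salary office level  salary_plus_4
3     135    AUS    L5            139
6     122     SF    L5            126
7      98    BOS    L6            102
filter rows where office in ['SF', 'BOS']:
   salary office level  salary_plus_4
6     122     SF    L5            126
7      98    BOS    L6            102
sort by salary:
   salary office level  salary_plus_4
7      98    BOS    L6            102
6     122     SF    L5            126
Taking the value at position 1, column 'salary_plus_4' gives 126.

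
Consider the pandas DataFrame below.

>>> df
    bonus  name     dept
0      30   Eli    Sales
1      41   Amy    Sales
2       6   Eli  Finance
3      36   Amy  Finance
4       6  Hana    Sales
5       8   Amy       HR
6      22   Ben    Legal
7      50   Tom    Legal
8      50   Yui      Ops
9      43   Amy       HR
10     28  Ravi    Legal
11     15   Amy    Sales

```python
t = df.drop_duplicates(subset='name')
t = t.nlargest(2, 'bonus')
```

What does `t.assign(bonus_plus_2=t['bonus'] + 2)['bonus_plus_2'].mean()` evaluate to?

drop duplicate name (keep=first):
    bonus  name   dept
0      30   Eli  Sales
1      41   Amy  Sales
4       6  Hana  Sales
6      22   Ben  Legal
7      50   Tom  Legal
8      50   Yui    Ops
10     28  Ravi  Legal
take 2 rows with largest bonus:
   bonus name   dept
7     50  Tom  Legal
8     50  Yui    Ops
add column bonus_plus_2 = t['bonus'] + 2:
   bonus name   dept  bonus_plus_2
7     50  Tom  Legal            52
8     50  Yui    Ops            52
Taking the mean of column 'bonus_plus_2' gives 52.0.

52.0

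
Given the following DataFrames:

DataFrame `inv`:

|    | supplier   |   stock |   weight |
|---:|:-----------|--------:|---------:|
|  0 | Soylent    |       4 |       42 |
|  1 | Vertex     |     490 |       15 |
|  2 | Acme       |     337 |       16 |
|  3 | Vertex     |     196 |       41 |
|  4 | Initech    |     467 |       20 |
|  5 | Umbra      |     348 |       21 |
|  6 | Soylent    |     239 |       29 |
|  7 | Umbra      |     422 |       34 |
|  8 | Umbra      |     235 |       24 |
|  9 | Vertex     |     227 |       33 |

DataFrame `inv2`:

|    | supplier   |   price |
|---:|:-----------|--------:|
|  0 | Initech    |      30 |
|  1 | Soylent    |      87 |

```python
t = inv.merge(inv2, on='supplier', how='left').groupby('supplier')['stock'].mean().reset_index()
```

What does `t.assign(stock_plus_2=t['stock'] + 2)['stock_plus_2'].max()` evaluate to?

merge on 'supplier' (how='left') → 10 rows:
  supplier  stock  weight  price
0  Soylent      4      42   87.0
1   Vertex    490      15    NaN
2     Acme    337      16    NaN
3   Vertex    196      41    NaN
4  Initech    467      20   30.0
5    Umbra    348      21    NaN
6  Soylent    239      29   87.0
7    Umbra    422      34    NaN
8    Umbra    235      24    NaN
9   Vertex    227      33    NaN
group by supplier, mean of stock:
supplier
Acme       337.000000
Initech    467.000000
Soylent    121.500000
Umbra      335.000000
Vertex     304.333333
Name: stock, dtype: float64
reset_index():
  supplier       stock
0     Acme  337.000000
1  Initech  467.000000
2  Soylent  121.500000
3    Umbra  335.000000
4   Vertex  304.333333
add column stock_plus_2 = t['stock'] + 2:
  supplier       stock  stock_plus_2
0     Acme  337.000000    339.000000
1  Initech  467.000000    469.000000
2  Soylent  121.500000    123.500000
3    Umbra  335.000000    337.000000
4   Vertex  304.333333    306.333333
So max() = 469.0.

469.0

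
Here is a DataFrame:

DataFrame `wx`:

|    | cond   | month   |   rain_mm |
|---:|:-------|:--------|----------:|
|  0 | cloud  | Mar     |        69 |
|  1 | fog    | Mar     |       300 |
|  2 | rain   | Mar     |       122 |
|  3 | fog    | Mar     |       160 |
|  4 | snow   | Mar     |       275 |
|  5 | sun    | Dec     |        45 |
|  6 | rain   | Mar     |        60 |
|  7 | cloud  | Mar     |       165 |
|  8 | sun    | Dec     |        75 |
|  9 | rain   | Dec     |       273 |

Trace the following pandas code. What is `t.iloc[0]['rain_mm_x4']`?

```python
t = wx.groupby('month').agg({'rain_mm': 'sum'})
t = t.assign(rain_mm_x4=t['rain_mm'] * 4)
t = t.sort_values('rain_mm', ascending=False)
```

group by month, sum of rain_mm:
       rain_mm
month         
Dec        393
Mar       1151
add column rain_mm_x4 = t['rain_mm'] * 4:
       rain_mm  rain_mm_x4
month                     
Dec        393        1572
Mar       1151        4604
sort by rain_mm descending:
       rain_mm  rain_mm_x4
month                     
Mar       1151        4604
Dec        393        1572

4604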